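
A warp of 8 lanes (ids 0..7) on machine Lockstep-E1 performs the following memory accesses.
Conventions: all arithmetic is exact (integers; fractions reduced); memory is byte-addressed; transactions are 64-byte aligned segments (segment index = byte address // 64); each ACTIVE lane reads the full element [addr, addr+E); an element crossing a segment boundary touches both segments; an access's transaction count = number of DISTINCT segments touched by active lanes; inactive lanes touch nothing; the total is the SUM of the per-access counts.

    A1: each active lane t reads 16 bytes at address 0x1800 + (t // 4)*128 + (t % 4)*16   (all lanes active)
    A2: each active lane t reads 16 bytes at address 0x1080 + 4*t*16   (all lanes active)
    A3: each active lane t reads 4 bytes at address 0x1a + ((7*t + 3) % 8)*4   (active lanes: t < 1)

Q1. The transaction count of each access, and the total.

A1: 2 transactions
A2: 8 transactions
A3: 1 transaction

Answer: 2,8,1; total 11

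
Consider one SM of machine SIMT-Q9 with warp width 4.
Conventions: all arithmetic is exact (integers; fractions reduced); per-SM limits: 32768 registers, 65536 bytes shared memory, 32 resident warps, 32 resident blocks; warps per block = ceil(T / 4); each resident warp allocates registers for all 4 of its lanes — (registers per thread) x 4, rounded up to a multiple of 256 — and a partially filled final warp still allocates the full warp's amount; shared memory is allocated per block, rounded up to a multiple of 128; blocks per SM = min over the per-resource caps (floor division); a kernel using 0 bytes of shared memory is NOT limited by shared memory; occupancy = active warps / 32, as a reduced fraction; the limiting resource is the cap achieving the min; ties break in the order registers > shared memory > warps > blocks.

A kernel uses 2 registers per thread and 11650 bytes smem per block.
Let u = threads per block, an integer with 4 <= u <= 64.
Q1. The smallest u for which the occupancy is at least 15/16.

Answer: u = 21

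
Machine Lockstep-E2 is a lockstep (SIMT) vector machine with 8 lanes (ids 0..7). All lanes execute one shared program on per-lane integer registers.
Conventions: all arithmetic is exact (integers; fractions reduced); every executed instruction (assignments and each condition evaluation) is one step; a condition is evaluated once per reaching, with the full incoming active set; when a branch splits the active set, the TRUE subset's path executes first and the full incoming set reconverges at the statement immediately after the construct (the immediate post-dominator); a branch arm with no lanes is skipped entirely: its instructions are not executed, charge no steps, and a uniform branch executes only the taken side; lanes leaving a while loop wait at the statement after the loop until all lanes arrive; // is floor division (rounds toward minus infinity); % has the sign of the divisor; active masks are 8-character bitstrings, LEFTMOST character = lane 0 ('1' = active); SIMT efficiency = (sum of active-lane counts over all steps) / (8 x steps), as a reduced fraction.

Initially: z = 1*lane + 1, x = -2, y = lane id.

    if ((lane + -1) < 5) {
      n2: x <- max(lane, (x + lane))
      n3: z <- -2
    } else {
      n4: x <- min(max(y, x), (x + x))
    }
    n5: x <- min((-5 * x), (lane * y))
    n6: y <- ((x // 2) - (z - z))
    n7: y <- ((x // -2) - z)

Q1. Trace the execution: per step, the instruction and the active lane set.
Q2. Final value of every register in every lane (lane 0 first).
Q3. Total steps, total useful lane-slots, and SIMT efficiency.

step 0: eval ((lane + -1) < 5)       11111111
step 1: x <- max(lane, (x + lane))   11111100
step 2: z <- -2                      11111100
step 3: x <- min(max(y, x), (x + x)) 00000011
step 4: x <- min((-5 * x), (lane * y)) 11111111
step 5: y <- ((x // 2) - (z - z))    11111111
step 6: y <- ((x // -2) - z)         11111111

Answer: 7 steps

z: -2,-2,-2,-2,-2,-2,7,8
x: 0,-5,-10,-15,-20,-25,20,20
y: 2,4,7,9,12,14,-17,-18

steps = 7; useful = 46; efficiency = 46/56 = 23/28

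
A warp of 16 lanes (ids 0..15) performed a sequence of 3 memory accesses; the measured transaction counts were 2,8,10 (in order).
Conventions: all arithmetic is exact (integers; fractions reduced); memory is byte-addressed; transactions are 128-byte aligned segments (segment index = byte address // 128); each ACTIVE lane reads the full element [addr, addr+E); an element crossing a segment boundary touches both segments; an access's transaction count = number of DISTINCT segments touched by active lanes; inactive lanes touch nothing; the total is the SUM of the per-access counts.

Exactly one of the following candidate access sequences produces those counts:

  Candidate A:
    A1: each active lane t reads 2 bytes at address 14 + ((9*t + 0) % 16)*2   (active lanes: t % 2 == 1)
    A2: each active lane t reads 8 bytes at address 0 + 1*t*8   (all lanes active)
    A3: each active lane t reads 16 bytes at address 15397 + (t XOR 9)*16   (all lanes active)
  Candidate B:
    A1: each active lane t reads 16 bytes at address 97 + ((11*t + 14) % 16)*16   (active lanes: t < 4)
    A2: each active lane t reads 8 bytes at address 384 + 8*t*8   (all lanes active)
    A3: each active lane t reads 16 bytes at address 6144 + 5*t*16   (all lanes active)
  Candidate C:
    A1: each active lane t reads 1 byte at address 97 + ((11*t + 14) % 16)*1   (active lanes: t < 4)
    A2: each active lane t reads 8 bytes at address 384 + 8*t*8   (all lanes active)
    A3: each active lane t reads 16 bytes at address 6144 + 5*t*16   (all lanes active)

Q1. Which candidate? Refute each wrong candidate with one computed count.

A: A1 gives 1 transaction, not 2
C: A1 gives 1 transaction, not 2
B: all counts match (2,8,10)

Answer: B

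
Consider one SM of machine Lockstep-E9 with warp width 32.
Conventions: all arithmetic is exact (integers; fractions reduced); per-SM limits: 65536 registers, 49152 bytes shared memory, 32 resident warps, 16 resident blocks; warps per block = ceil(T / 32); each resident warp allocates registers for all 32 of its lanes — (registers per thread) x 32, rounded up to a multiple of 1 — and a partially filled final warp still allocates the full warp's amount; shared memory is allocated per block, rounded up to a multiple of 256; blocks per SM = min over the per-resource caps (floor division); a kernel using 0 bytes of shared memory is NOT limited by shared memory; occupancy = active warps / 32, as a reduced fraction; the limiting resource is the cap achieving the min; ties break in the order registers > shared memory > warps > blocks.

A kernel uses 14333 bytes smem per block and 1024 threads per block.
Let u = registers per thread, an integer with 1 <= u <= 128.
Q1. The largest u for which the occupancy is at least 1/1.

Answer: u = 64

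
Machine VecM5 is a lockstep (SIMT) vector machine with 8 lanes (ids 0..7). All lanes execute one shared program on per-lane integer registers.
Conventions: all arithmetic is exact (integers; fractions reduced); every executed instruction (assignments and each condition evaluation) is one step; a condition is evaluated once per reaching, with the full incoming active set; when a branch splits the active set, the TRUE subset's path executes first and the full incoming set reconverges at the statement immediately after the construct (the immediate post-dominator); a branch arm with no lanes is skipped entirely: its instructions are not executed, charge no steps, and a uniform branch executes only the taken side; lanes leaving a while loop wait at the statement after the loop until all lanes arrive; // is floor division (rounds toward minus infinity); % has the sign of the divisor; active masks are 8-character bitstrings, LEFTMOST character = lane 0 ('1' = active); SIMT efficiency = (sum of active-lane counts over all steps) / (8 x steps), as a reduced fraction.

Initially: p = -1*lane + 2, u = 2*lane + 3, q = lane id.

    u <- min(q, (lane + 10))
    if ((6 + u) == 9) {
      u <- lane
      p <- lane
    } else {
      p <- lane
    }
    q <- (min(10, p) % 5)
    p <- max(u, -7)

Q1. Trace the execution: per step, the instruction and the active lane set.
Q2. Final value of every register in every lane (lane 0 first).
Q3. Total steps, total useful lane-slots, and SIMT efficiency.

step 0: u <- min(q, (lane + 10))     11111111
step 1: eval ((6 + u) == 9)          11111111
step 2: u <- lane                    00010000
step 3: p <- lane                    00010000
step 4: p <- lane                    11101111
step 5: q <- (min(10, p) % 5)        11111111
step 6: p <- max(u, -7)              11111111

Answer: 7 steps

p: 0,1,2,3,4,5,6,7
u: 0,1,2,3,4,5,6,7
q: 0,1,2,3,4,0,1,2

steps = 7; useful = 41; efficiency = 41/56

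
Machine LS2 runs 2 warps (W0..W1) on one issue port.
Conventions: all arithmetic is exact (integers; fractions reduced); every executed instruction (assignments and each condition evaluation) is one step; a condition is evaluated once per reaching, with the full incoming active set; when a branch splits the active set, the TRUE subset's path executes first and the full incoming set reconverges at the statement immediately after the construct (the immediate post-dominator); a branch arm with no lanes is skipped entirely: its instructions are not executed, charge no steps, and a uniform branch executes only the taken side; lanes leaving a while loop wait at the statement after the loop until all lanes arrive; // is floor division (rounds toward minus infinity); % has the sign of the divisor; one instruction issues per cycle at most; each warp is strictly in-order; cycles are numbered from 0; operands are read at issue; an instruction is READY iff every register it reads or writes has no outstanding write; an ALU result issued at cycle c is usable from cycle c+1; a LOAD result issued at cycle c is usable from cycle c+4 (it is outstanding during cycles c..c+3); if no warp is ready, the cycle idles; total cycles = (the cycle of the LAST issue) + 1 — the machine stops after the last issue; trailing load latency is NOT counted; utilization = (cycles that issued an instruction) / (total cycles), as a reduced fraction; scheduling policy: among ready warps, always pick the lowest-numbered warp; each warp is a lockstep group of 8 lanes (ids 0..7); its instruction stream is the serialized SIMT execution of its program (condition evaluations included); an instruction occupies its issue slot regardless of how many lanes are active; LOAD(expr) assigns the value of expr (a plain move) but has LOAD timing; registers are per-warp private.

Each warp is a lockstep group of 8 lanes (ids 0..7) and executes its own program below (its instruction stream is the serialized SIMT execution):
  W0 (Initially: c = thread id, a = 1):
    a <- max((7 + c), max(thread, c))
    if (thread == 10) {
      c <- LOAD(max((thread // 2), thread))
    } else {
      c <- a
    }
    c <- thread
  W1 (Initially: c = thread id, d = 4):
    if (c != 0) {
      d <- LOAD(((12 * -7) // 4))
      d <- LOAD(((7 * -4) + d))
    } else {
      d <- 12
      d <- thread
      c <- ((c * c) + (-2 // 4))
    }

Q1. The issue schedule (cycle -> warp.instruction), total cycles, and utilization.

cycle 0: W0.I0
cycle 1: W0.I1
cycle 2: W0.I2
cycle 3: W0.I3
cycle 4: W1.I0
cycle 5: W1.I1
cycle 6: idle
cycle 7: idle
cycle 8: idle
cycle 9: W1.I2
cycle 10: idle
cycle 11: idle
cycle 12: idle
cycle 13: W1.I3
cycle 14: W1.I4
cycle 15: W1.I5

Answer: 16 cycles, utilization 5/8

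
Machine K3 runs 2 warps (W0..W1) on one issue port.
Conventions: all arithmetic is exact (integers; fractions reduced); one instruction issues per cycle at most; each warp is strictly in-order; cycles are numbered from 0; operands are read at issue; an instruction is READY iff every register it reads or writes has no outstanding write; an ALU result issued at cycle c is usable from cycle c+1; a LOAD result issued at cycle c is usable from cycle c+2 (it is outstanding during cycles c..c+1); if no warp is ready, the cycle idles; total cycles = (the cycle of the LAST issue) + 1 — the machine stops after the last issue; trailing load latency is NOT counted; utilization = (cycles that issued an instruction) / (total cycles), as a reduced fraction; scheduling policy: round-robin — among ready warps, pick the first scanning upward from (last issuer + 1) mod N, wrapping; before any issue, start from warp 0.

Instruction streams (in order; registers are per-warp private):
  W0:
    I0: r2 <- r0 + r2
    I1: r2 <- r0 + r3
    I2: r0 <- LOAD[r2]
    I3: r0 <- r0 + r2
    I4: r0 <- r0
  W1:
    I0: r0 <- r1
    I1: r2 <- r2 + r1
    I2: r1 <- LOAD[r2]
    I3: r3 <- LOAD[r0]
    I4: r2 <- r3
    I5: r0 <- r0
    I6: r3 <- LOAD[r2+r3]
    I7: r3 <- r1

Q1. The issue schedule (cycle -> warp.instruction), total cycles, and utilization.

cycle 0: W0.I0
cycle 1: W1.I0
cycle 2: W0.I1
cycle 3: W1.I1
cycle 4: W0.I2
cycle 5: W1.I2
cycle 6: W0.I3
cycle 7: W1.I3
cycle 8: W0.I4
cycle 9: W1.I4
cycle 10: W1.I5
cycle 11: W1.I6
cycle 12: idle
cycle 13: W1.I7

Answer: 14 cycles, utilization 13/14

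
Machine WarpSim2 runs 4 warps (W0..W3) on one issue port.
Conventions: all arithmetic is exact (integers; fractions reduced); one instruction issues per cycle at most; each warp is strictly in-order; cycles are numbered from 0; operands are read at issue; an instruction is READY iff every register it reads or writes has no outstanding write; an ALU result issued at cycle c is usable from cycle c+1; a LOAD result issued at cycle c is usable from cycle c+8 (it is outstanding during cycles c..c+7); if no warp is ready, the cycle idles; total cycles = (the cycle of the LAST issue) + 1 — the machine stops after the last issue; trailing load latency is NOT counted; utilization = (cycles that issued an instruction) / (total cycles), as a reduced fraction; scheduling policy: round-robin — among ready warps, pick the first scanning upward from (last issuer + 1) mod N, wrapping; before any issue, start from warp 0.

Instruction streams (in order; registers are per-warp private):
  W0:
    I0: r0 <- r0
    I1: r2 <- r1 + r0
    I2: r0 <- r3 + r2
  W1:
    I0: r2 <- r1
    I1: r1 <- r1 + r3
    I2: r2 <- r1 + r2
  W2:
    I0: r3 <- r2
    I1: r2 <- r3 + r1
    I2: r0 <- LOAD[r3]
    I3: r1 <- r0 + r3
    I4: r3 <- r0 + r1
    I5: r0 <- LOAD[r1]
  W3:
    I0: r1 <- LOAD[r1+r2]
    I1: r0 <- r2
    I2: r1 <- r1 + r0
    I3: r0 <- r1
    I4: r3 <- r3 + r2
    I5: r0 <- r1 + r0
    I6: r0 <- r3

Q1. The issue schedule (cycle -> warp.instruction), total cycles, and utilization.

cycle 0: W0.I0
cycle 1: W1.I0
cycle 2: W2.I0
cycle 3: W3.I0
cycle 4: W0.I1
cycle 5: W1.I1
cycle 6: W2.I1
cycle 7: W3.I1
cycle 8: W0.I2
cycle 9: W1.I2
cycle 10: W2.I2
cycle 11: W3.I2
cycle 12: W3.I3
cycle 13: W3.I4
cycle 14: W3.I5
cycle 15: W3.I6
cycle 16: idle
cycle 17: idle
cycle 18: W2.I3
cycle 19: W2.I4
cycle 20: W2.I5

Answer: 21 cycles, utilization 19/21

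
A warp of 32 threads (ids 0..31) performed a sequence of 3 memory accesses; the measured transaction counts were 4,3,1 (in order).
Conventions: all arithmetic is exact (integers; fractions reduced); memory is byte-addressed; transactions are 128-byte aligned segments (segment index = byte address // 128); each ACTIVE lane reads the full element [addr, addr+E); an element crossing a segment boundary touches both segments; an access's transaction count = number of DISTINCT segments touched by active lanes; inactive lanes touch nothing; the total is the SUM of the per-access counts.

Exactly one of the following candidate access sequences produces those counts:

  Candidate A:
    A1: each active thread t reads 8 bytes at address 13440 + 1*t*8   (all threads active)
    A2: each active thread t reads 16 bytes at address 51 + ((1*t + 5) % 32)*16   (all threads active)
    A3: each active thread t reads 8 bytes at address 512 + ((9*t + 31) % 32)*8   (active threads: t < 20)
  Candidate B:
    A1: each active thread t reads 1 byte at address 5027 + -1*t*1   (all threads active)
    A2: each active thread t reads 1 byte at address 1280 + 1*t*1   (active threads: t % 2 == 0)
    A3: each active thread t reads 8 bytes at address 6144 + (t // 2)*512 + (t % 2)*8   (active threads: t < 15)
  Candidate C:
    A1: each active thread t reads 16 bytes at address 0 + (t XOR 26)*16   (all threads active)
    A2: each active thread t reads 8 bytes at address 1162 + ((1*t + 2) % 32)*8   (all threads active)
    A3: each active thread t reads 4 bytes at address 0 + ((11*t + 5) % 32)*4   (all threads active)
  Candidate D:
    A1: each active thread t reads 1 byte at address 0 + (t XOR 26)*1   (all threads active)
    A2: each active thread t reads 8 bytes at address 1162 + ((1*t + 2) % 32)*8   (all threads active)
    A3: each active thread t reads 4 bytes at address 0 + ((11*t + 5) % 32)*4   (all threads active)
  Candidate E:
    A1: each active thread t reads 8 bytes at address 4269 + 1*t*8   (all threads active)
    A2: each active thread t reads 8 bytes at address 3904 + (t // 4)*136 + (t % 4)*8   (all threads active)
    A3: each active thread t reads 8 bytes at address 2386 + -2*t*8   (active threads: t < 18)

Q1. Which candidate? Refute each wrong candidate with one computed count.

A: A1 gives 2 transactions, not 4
B: A1 gives 1 transaction, not 4
D: A1 gives 1 transaction, not 4
E: A1 gives 3 transactions, not 4
C: all counts match (4,3,1)

Answer: C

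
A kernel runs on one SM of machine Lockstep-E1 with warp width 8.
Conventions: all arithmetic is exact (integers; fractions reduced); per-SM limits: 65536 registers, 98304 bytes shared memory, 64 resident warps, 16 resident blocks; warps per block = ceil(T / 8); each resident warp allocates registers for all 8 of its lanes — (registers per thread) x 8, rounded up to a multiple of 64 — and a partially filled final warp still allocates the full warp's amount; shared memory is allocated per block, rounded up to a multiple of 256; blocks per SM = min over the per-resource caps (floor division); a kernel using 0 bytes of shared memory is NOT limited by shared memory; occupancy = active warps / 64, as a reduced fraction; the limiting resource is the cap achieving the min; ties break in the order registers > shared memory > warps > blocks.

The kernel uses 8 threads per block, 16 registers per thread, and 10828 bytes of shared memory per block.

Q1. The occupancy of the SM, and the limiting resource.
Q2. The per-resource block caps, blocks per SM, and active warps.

Answer: occupancy 1/8, limited by shared memory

registers: 512 blocks
shared memory: 8 blocks
warps: 64 blocks
blocks: 16 blocks

Answer: 8 blocks, 8 active warps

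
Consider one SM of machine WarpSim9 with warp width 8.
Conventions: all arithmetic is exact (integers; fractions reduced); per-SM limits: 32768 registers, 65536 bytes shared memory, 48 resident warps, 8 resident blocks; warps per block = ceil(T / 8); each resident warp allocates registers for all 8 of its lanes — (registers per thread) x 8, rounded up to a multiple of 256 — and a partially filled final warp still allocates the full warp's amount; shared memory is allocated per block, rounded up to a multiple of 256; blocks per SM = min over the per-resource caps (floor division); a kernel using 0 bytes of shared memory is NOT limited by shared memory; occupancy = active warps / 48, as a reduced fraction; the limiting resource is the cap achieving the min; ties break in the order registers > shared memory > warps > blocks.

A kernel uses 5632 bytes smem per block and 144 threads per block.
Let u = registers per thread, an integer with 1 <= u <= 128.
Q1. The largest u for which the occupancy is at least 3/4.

Answer: u = 96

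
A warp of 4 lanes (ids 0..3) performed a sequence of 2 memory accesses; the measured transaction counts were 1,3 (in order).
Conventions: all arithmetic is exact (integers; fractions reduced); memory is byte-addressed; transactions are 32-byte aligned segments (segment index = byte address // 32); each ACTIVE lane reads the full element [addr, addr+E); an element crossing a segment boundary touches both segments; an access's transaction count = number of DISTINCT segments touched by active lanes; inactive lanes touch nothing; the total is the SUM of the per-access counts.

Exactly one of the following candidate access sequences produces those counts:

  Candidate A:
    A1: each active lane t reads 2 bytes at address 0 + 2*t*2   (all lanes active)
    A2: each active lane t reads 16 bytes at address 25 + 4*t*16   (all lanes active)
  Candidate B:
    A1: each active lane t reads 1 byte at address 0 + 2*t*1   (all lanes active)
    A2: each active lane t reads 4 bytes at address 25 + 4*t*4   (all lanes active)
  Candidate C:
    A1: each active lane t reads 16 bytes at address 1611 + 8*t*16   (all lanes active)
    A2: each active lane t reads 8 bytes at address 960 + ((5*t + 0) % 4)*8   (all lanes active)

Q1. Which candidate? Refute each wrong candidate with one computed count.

A: A2 gives 8 transactions, not 3
C: A1 gives 4 transactions, not 1
B: all counts match (1,3)

Answer: B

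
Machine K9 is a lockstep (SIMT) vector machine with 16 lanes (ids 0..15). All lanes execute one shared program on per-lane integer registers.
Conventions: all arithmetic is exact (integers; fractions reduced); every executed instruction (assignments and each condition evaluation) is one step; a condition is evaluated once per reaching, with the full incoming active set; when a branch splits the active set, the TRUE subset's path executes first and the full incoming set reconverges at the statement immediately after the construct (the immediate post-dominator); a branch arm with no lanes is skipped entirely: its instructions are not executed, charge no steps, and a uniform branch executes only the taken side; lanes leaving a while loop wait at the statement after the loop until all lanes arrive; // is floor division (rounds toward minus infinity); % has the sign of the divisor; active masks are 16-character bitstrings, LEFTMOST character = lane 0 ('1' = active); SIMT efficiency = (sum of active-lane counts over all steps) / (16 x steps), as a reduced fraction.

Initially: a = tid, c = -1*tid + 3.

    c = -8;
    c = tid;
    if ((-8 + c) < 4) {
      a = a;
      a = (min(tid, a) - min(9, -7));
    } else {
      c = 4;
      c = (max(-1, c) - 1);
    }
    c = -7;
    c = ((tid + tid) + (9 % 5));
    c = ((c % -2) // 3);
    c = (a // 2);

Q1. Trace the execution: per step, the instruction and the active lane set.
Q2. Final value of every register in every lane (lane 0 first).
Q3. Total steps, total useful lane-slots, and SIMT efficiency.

step 0: c <- -8                      1111111111111111
step 1: c <- tid                     1111111111111111
step 2: eval ((-8 + c) < 4)          1111111111111111
step 3: a <- a                       1111111111110000
step 4: a <- (min(tid, a) - min(9, -7)) 1111111111110000
step 5: c <- 4                       0000000000001111
step 6: c <- (max(-1, c) - 1)        0000000000001111
step 7: c <- -7                      1111111111111111
step 8: c <- ((tid + tid) + (9 % 5)) 1111111111111111
step 9: c <- ((c % -2) // 3)         1111111111111111
step 10: c <- (a // 2)                1111111111111111

Answer: 11 steps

a: 7,8,9,10,11,12,13,14,15,16,17,18,12,13,14,15
c: 3,4,4,5,5,6,6,7,7,8,8,9,6,6,7,7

steps = 11; useful = 144; efficiency = 144/176 = 9/11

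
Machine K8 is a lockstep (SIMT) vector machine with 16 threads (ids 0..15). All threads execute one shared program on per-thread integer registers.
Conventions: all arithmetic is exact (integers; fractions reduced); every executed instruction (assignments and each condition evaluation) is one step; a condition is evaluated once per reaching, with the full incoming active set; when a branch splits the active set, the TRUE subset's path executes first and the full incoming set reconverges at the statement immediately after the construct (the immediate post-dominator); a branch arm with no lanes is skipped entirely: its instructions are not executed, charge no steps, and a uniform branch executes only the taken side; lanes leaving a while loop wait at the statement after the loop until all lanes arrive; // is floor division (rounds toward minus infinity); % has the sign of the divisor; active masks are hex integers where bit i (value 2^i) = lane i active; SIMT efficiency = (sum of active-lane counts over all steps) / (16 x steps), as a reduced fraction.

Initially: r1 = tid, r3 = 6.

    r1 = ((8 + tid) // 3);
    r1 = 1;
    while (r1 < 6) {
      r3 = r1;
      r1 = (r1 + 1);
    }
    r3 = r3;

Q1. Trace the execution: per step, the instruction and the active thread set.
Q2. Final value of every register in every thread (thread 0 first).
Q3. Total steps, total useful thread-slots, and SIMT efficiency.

step 0: r1 <- ((8 + tid) // 3)       0xffff
step 1: r1 <- 1                      0xffff
step 2: eval (r1 < 6)                0xffff
step 3: r3 <- r1                     0xffff
step 4: r1 <- (r1 + 1)               0xffff
step 5: eval (r1 < 6)                0xffff
step 6: r3 <- r1                     0xffff
step 7: r1 <- (r1 + 1)               0xffff
step 8: eval (r1 < 6)                0xffff
step 9: r3 <- r1                     0xffff
step 10: r1 <- (r1 + 1)               0xffff
step 11: eval (r1 < 6)                0xffff
step 12: r3 <- r1                     0xffff
step 13: r1 <- (r1 + 1)               0xffff
step 14: eval (r1 < 6)                0xffff
step 15: r3 <- r1                     0xffff
step 16: r1 <- (r1 + 1)               0xffff
step 17: eval (r1 < 6)                0xffff
step 18: r3 <- r3                     0xffff

Answer: 19 steps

r1: 6,6,6,6,6,6,6,6,6,6,6,6,6,6,6,6
r3: 5,5,5,5,5,5,5,5,5,5,5,5,5,5,5,5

steps = 19; useful = 304; efficiency = 304/304 = 1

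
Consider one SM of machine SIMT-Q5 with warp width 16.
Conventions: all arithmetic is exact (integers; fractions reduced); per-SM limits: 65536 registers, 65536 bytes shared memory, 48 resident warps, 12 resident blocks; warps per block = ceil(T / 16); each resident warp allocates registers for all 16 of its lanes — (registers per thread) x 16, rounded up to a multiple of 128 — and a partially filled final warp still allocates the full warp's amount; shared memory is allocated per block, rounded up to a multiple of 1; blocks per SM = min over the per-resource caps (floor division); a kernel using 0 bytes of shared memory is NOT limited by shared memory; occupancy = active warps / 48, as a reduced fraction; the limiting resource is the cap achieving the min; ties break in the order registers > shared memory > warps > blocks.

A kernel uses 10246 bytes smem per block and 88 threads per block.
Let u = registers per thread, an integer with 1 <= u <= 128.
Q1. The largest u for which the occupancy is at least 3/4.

Answer: u = 112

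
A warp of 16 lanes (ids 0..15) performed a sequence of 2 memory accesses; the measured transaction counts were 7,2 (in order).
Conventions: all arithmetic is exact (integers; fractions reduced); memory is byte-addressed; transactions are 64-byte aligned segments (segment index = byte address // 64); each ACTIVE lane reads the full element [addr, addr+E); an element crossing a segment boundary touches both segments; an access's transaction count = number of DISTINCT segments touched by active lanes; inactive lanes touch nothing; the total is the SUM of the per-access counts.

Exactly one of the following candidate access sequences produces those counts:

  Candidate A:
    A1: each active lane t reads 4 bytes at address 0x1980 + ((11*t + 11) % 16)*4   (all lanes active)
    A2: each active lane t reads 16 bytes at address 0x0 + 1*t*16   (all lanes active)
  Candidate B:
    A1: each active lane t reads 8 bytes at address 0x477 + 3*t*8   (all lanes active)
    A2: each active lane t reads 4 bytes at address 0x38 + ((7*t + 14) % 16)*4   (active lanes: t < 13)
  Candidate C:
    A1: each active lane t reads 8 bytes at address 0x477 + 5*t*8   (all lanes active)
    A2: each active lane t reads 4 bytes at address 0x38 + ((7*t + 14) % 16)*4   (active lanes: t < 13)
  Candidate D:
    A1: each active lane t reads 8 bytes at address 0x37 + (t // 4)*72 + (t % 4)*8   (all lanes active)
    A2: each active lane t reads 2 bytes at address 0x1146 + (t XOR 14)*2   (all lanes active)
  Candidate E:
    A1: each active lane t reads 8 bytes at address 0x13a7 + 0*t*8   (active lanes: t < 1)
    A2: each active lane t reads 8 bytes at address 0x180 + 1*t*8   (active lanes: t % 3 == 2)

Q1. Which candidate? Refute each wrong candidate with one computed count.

A: A1 gives 1 transaction, not 7
C: A1 gives 11 transactions, not 7
D: A1 gives 5 transactions, not 7
E: A1 gives 1 transaction, not 7
B: all counts match (7,2)

Answer: B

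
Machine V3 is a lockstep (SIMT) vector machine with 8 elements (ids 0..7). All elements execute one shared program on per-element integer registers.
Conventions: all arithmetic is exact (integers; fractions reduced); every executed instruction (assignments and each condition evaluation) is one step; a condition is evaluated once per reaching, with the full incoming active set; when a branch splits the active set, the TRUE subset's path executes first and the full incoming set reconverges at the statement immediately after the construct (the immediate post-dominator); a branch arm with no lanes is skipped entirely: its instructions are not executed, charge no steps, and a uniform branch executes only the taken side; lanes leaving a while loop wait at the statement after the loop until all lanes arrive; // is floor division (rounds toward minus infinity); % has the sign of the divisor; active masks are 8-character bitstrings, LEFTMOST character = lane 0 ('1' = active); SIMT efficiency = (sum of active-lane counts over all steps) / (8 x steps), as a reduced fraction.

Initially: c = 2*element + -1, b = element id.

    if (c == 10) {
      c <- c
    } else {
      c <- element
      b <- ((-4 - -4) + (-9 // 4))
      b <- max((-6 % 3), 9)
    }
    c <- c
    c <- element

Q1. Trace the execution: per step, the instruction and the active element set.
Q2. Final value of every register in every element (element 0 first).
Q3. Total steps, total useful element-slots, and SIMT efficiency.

step 0: eval (c == 10)               11111111
step 1: c <- element                 11111111
step 2: b <- ((-4 - -4) + (-9 // 4)) 11111111
step 3: b <- max((-6 % 3), 9)        11111111
step 4: c <- c                       11111111
step 5: c <- element                 11111111

Answer: 6 steps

c: 0,1,2,3,4,5,6,7
b: 9,9,9,9,9,9,9,9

steps = 6; useful = 48; efficiency = 48/48 = 1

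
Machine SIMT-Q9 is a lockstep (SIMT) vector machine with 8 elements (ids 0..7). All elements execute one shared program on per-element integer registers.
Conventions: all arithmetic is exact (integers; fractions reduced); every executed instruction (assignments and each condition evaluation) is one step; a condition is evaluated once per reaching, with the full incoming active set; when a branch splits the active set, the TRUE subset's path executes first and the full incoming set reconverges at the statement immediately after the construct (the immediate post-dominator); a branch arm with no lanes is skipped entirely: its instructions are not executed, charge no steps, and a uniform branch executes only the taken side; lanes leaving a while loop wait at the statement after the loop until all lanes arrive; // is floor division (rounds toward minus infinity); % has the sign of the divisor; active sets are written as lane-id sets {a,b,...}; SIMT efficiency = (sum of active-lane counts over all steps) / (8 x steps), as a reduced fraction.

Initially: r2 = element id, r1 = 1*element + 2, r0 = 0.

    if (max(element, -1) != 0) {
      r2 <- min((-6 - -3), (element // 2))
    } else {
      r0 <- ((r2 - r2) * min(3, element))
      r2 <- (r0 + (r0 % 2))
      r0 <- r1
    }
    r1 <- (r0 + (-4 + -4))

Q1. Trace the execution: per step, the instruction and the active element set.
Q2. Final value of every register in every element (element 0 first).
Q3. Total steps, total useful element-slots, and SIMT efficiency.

step 0: eval (max(element, -1) != 0) {0,1,2,3,4,5,6,7}
step 1: r2 <- min((-6 - -3), (element // 2)) {1,2,3,4,5,6,7}
step 2: r0 <- ((r2 - r2) * min(3, element)) {0}
step 3: r2 <- (r0 + (r0 % 2))        {0}
step 4: r0 <- r1                     {0}
step 5: r1 <- (r0 + (-4 + -4))       {0,1,2,3,4,5,6,7}

Answer: 6 steps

r2: 0,-3,-3,-3,-3,-3,-3,-3
r1: -6,-8,-8,-8,-8,-8,-8,-8
r0: 2,0,0,0,0,0,0,0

steps = 6; useful = 26; efficiency = 26/48 = 13/24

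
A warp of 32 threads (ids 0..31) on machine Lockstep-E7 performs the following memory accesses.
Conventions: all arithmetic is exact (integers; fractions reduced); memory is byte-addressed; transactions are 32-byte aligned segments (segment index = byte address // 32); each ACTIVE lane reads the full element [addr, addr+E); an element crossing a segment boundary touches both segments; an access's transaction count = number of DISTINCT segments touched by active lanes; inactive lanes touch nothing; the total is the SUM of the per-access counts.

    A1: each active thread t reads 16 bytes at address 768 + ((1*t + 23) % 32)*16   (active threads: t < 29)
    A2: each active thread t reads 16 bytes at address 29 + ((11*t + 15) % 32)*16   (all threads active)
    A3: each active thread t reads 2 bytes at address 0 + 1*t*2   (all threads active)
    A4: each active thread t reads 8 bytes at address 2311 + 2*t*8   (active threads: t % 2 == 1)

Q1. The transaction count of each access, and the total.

A1: 15 transactions
A2: 17 transactions
A3: 2 transactions
A4: 16 transactions

Answer: 15,17,2,16; total 50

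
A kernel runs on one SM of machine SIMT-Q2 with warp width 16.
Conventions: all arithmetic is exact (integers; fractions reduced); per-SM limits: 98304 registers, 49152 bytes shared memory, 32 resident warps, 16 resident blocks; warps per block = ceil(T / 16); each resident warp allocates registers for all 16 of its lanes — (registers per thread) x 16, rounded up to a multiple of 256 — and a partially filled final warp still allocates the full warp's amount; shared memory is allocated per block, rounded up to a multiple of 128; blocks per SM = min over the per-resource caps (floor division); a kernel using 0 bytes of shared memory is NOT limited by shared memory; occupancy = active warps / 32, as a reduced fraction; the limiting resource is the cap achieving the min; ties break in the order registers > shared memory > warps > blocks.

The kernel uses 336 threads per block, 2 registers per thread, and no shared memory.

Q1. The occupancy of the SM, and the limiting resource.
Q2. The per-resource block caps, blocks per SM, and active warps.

Answer: occupancy 21/32, limited by warps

registers: 18 blocks
shared memory: no limit (kernel uses none)
warps: 1 block
blocks: 16 blocks

Answer: 1 block, 21 active warps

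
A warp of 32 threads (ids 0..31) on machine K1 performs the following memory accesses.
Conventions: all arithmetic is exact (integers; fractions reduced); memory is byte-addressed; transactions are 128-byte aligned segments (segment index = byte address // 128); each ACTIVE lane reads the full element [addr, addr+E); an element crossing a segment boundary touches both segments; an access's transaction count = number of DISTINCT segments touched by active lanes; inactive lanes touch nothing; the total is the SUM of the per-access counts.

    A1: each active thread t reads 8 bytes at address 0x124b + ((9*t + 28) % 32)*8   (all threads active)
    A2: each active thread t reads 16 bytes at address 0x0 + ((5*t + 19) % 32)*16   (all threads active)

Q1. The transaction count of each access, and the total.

A1: 3 transactions
A2: 4 transactions

Answer: 3,4; total 7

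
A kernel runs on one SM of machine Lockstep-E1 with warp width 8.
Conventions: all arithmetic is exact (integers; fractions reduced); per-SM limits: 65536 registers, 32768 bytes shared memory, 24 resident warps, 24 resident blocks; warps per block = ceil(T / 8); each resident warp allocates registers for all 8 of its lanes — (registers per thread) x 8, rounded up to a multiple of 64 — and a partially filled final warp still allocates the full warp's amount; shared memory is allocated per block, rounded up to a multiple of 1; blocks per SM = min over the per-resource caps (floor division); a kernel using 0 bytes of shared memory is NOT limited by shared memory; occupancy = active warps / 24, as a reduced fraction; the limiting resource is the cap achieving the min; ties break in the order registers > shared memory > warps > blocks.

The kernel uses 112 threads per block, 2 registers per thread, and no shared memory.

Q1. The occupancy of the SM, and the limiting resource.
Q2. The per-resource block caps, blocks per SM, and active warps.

Answer: occupancy 7/12, limited by warps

registers: 73 blocks
shared memory: no limit (kernel uses none)
warps: 1 block
blocks: 24 blocks

Answer: 1 block, 14 active warps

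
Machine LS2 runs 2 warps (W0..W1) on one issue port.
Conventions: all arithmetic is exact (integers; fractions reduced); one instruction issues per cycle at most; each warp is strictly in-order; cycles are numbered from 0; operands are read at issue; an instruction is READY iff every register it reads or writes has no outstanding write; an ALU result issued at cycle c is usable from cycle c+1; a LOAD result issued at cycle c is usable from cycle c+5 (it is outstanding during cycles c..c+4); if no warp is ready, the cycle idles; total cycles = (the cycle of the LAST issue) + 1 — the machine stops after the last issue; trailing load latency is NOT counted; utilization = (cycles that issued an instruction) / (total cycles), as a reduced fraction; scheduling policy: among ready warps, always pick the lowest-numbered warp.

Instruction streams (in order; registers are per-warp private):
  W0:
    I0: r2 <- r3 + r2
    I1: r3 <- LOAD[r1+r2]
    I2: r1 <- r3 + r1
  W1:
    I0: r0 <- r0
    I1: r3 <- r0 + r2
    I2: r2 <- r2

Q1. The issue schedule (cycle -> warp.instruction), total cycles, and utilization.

cycle 0: W0.I0
cycle 1: W0.I1
cycle 2: W1.I0
cycle 3: W1.I1
cycle 4: W1.I2
cycle 5: idle
cycle 6: W0.I2

Answer: 7 cycles, utilization 6/7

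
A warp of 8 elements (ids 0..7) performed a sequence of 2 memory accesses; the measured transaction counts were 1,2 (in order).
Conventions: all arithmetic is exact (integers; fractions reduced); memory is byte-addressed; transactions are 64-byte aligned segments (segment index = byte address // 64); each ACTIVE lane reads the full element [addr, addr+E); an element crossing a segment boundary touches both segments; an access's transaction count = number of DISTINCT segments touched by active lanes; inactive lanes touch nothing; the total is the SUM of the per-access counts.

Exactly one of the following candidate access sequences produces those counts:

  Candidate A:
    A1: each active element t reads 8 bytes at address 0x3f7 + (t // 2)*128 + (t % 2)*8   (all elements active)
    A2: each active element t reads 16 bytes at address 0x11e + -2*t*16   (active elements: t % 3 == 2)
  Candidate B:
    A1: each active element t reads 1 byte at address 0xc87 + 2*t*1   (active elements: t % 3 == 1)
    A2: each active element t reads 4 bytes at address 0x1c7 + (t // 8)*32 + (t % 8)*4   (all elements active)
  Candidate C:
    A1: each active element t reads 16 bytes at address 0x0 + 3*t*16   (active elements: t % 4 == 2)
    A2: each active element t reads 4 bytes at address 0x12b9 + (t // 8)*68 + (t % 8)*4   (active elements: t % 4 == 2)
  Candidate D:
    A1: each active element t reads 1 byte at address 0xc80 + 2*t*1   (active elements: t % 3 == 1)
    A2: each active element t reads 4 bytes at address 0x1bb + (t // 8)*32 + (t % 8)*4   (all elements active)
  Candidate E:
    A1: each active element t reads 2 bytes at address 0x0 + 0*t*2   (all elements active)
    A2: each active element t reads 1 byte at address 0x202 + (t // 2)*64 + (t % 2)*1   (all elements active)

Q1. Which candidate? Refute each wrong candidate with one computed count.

A: A1 gives 8 transactions, not 1
B: A2 gives 1 transaction, not 2
C: A1 gives 2 transactions, not 1
E: A2 gives 4 transactions, not 2
D: all counts match (1,2)

Answer: D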